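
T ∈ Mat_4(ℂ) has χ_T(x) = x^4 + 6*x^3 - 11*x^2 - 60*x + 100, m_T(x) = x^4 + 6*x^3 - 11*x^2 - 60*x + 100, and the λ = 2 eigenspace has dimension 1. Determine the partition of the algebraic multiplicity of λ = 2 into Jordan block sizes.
Block sizes for λ = 2: [2]

Step 1 — from the characteristic polynomial, algebraic multiplicity of λ = 2 is 2. From dim ker(T − (2)·I) = 1, there are exactly 1 Jordan blocks for λ = 2.
Step 2 — from the minimal polynomial, the factor (x − 2)^2 tells us the largest block for λ = 2 has size 2.
Step 3 — with total size 2, 1 blocks, and largest block 2, the block sizes (in nonincreasing order) are [2].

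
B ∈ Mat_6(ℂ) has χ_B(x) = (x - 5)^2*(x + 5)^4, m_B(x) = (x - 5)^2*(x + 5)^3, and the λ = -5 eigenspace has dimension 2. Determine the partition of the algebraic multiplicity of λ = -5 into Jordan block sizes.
Block sizes for λ = -5: [3, 1]

Step 1 — from the characteristic polynomial, algebraic multiplicity of λ = -5 is 4. From dim ker(B − (-5)·I) = 2, there are exactly 2 Jordan blocks for λ = -5.
Step 2 — from the minimal polynomial, the factor (x + 5)^3 tells us the largest block for λ = -5 has size 3.
Step 3 — with total size 4, 2 blocks, and largest block 3, the block sizes (in nonincreasing order) are [3, 1].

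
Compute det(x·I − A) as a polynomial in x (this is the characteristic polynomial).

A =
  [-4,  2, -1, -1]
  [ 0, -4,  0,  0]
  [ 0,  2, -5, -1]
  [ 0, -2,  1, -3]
x^4 + 16*x^3 + 96*x^2 + 256*x + 256

Expanding det(x·I − A) (e.g. by cofactor expansion or by noting that A is similar to its Jordan form J, which has the same characteristic polynomial as A) gives
  χ_A(x) = x^4 + 16*x^3 + 96*x^2 + 256*x + 256
which factors as (x + 4)^4. The eigenvalues (with algebraic multiplicities) are λ = -4 with multiplicity 4.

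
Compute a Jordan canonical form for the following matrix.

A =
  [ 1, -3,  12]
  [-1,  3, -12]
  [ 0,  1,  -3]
J_2(0) ⊕ J_1(1)

The characteristic polynomial is
  det(x·I − A) = x^3 - x^2 = x^2*(x - 1)

Eigenvalues and multiplicities (the geometric multiplicity of λ is n − rank(A − λI), which equals the number of Jordan blocks for λ):
  λ = 0: algebraic multiplicity = 2, geometric multiplicity = 1
  λ = 1: algebraic multiplicity = 1, geometric multiplicity = 1

Determining the block sizes for each eigenvalue:
  λ = 0: one block (gm = 1), so the single block has size am = 2 → block sizes [2]
  λ = 1: one block (gm = 1), so the single block has size am = 1 → block sizes [1]

Assembling the blocks gives a Jordan form
J =
  [0, 1, 0]
  [0, 0, 0]
  [0, 0, 1]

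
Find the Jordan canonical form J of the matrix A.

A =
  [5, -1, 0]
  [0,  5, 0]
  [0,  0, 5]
J_2(5) ⊕ J_1(5)

The characteristic polynomial is
  det(x·I − A) = x^3 - 15*x^2 + 75*x - 125 = (x - 5)^3

Eigenvalues and multiplicities (the geometric multiplicity of λ is n − rank(A − λI), which equals the number of Jordan blocks for λ):
  λ = 5: algebraic multiplicity = 3, geometric multiplicity = 2

Determining the block sizes for each eigenvalue:
  λ = 5: 2 blocks summing to 3 forces exactly one block of size 2 and the rest size 1 → block sizes [2, 1]

Assembling the blocks gives a Jordan form
J =
  [5, 1, 0]
  [0, 5, 0]
  [0, 0, 5]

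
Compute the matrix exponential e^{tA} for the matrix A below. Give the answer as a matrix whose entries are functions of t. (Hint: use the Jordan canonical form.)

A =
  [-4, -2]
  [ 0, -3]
e^{tA} =
  [exp(-4*t), -2*exp(-3*t) + 2*exp(-4*t)]
  [0, exp(-3*t)]

Strategy: write A = P · J · P⁻¹ where J is a Jordan canonical form, so e^{tA} = P · e^{tJ} · P⁻¹, and e^{tJ} can be computed block-by-block.

A has Jordan form
J =
  [-4,  0]
  [ 0, -3]
(up to reordering of blocks).

Per-block formulas:
  For a 1×1 block at λ = -4: exp(t · [-4]) = [e^(-4t)].
  For a 1×1 block at λ = -3: exp(t · [-3]) = [e^(-3t)].

After assembling e^{tJ} and conjugating by P, we get:

e^{tA} =
  [exp(-4*t), -2*exp(-3*t) + 2*exp(-4*t)]
  [0, exp(-3*t)]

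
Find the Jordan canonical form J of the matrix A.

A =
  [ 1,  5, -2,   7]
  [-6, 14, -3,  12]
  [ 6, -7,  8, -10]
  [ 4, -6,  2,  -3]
J_3(5) ⊕ J_1(5)

The characteristic polynomial is
  det(x·I − A) = x^4 - 20*x^3 + 150*x^2 - 500*x + 625 = (x - 5)^4

Eigenvalues and multiplicities (the geometric multiplicity of λ is n − rank(A − λI), which equals the number of Jordan blocks for λ):
  λ = 5: algebraic multiplicity = 4, geometric multiplicity = 2

Determining the block sizes for each eigenvalue:
  λ = 5: with am = 4 and gm = 2, the partition is not yet determined (e.g. several partitions of 4 into 2 parts exist). Let N = A − (5)·I. Computing rank(N^1) = 2, rank(N^2) = 1, rank(N^3) = 0; the number of blocks of size ≥ j is rank(N^{j−1}) − rank(N^j), giving [2, 1, 1]. So we have 1 block(s) of size 3, 1 block(s) of size 1 → block sizes [3, 1]

Assembling the blocks gives a Jordan form
J =
  [5, 1, 0, 0]
  [0, 5, 1, 0]
  [0, 0, 5, 0]
  [0, 0, 0, 5]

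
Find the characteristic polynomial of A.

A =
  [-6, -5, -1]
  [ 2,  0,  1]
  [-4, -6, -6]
x^3 + 12*x^2 + 48*x + 64

Expanding det(x·I − A) (e.g. by cofactor expansion or by noting that A is similar to its Jordan form J, which has the same characteristic polynomial as A) gives
  χ_A(x) = x^3 + 12*x^2 + 48*x + 64
which factors as (x + 4)^3. The eigenvalues (with algebraic multiplicities) are λ = -4 with multiplicity 3.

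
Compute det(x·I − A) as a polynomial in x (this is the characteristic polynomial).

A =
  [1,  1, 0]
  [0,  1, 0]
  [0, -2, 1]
x^3 - 3*x^2 + 3*x - 1

Expanding det(x·I − A) (e.g. by cofactor expansion or by noting that A is similar to its Jordan form J, which has the same characteristic polynomial as A) gives
  χ_A(x) = x^3 - 3*x^2 + 3*x - 1
which factors as (x - 1)^3. The eigenvalues (with algebraic multiplicities) are λ = 1 with multiplicity 3.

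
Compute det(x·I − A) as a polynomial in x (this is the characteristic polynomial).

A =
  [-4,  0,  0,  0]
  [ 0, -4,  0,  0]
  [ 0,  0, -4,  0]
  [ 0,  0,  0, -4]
x^4 + 16*x^3 + 96*x^2 + 256*x + 256

Expanding det(x·I − A) (e.g. by cofactor expansion or by noting that A is similar to its Jordan form J, which has the same characteristic polynomial as A) gives
  χ_A(x) = x^4 + 16*x^3 + 96*x^2 + 256*x + 256
which factors as (x + 4)^4. The eigenvalues (with algebraic multiplicities) are λ = -4 with multiplicity 4.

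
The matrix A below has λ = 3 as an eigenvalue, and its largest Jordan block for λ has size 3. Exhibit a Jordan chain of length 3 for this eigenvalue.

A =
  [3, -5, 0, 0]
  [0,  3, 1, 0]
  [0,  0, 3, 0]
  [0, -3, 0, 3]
A Jordan chain for λ = 3 of length 3:
v_1 = (-5, 0, 0, -3)ᵀ
v_2 = (0, 1, 0, 0)ᵀ
v_3 = (0, 0, 1, 0)ᵀ

Let N = A − (3)·I. We want v_3 with N^3 v_3 = 0 but N^2 v_3 ≠ 0; then v_{j-1} := N · v_j for j = 3, …, 2.

Pick v_3 = (0, 0, 1, 0)ᵀ.
Then v_2 = N · v_3 = (0, 1, 0, 0)ᵀ.
Then v_1 = N · v_2 = (-5, 0, 0, -3)ᵀ.

Sanity check: (A − (3)·I) v_1 = (0, 0, 0, 0)ᵀ = 0. ✓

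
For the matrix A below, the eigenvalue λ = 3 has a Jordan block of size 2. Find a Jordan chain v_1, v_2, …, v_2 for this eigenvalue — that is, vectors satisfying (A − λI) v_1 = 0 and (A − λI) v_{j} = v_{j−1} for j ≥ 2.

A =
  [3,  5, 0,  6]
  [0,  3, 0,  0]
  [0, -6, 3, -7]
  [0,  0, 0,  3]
A Jordan chain for λ = 3 of length 2:
v_1 = (5, 0, -6, 0)ᵀ
v_2 = (0, 1, 0, 0)ᵀ

Let N = A − (3)·I. We want v_2 with N^2 v_2 = 0 but N^1 v_2 ≠ 0; then v_{j-1} := N · v_j for j = 2, …, 2.

Pick v_2 = (0, 1, 0, 0)ᵀ.
Then v_1 = N · v_2 = (5, 0, -6, 0)ᵀ.

Sanity check: (A − (3)·I) v_1 = (0, 0, 0, 0)ᵀ = 0. ✓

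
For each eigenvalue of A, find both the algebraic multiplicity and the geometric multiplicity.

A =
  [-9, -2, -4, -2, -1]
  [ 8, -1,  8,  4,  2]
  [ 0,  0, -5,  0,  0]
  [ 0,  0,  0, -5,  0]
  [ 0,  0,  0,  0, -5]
λ = -5: alg = 5, geom = 4

Step 1 — factor the characteristic polynomial to read off the algebraic multiplicities:
  χ_A(x) = (x + 5)^5

Step 2 — compute geometric multiplicities via the rank-nullity identity g(λ) = n − rank(A − λI):
  rank(A − (-5)·I) = 1, so dim ker(A − (-5)·I) = n − 1 = 4

Summary:
  λ = -5: algebraic multiplicity = 5, geometric multiplicity = 4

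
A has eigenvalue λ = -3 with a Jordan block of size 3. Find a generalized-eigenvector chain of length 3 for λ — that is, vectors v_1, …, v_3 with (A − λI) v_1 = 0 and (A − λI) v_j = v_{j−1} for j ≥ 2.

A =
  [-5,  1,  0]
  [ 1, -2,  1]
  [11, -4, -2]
A Jordan chain for λ = -3 of length 3:
v_1 = (5, 10, -15)ᵀ
v_2 = (-2, 1, 11)ᵀ
v_3 = (1, 0, 0)ᵀ

Let N = A − (-3)·I. We want v_3 with N^3 v_3 = 0 but N^2 v_3 ≠ 0; then v_{j-1} := N · v_j for j = 3, …, 2.

Pick v_3 = (1, 0, 0)ᵀ.
Then v_2 = N · v_3 = (-2, 1, 11)ᵀ.
Then v_1 = N · v_2 = (5, 10, -15)ᵀ.

Sanity check: (A − (-3)·I) v_1 = (0, 0, 0)ᵀ = 0. ✓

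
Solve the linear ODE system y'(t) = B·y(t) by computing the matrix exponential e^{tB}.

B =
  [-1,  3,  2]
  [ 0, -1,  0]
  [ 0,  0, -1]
e^{tB} =
  [exp(-t), 3*t*exp(-t), 2*t*exp(-t)]
  [0, exp(-t), 0]
  [0, 0, exp(-t)]

Strategy: write B = P · J · P⁻¹ where J is a Jordan canonical form, so e^{tB} = P · e^{tJ} · P⁻¹, and e^{tJ} can be computed block-by-block.

B has Jordan form
J =
  [-1,  1,  0]
  [ 0, -1,  0]
  [ 0,  0, -1]
(up to reordering of blocks).

Per-block formulas:
  For a 1×1 block at λ = -1: exp(t · [-1]) = [e^(-1t)].
  For a 2×2 Jordan block J_2(-1): exp(t · J_2(-1)) = e^(-1t)·(I + t·N), where N is the 2×2 nilpotent shift.

After assembling e^{tJ} and conjugating by P, we get:

e^{tB} =
  [exp(-t), 3*t*exp(-t), 2*t*exp(-t)]
  [0, exp(-t), 0]
  [0, 0, exp(-t)]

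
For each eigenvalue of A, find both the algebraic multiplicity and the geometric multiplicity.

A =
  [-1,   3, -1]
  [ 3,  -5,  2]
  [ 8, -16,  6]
λ = 0: alg = 3, geom = 1

Step 1 — factor the characteristic polynomial to read off the algebraic multiplicities:
  χ_A(x) = x^3

Step 2 — compute geometric multiplicities via the rank-nullity identity g(λ) = n − rank(A − λI):
  rank(A − (0)·I) = 2, so dim ker(A − (0)·I) = n − 2 = 1

Summary:
  λ = 0: algebraic multiplicity = 3, geometric multiplicity = 1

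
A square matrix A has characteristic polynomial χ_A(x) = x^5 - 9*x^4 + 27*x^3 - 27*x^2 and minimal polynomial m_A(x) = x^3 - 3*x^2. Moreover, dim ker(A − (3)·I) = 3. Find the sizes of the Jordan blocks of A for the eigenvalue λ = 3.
Block sizes for λ = 3: [1, 1, 1]

Step 1 — from the characteristic polynomial, algebraic multiplicity of λ = 3 is 3. From dim ker(A − (3)·I) = 3, there are exactly 3 Jordan blocks for λ = 3.
Step 2 — from the minimal polynomial, the factor (x − 3) tells us the largest block for λ = 3 has size 1.
Step 3 — with total size 3, 3 blocks, and largest block 1, the block sizes (in nonincreasing order) are [1, 1, 1].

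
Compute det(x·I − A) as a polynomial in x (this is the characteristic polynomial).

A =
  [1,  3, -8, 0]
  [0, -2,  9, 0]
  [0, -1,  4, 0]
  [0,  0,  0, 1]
x^4 - 4*x^3 + 6*x^2 - 4*x + 1

Expanding det(x·I − A) (e.g. by cofactor expansion or by noting that A is similar to its Jordan form J, which has the same characteristic polynomial as A) gives
  χ_A(x) = x^4 - 4*x^3 + 6*x^2 - 4*x + 1
which factors as (x - 1)^4. The eigenvalues (with algebraic multiplicities) are λ = 1 with multiplicity 4.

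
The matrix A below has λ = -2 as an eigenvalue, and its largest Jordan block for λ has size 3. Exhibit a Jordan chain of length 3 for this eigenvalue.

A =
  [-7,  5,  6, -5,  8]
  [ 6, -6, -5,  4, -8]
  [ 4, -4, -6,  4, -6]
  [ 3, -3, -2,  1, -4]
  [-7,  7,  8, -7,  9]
A Jordan chain for λ = -2 of length 3:
v_1 = (6, -4, -4, -2, 8)ᵀ
v_2 = (-10, 10, 8, 6, -14)ᵀ
v_3 = (1, -1, 0, 0, 0)ᵀ

Let N = A − (-2)·I. We want v_3 with N^3 v_3 = 0 but N^2 v_3 ≠ 0; then v_{j-1} := N · v_j for j = 3, …, 2.

Pick v_3 = (1, -1, 0, 0, 0)ᵀ.
Then v_2 = N · v_3 = (-10, 10, 8, 6, -14)ᵀ.
Then v_1 = N · v_2 = (6, -4, -4, -2, 8)ᵀ.

Sanity check: (A − (-2)·I) v_1 = (0, 0, 0, 0, 0)ᵀ = 0. ✓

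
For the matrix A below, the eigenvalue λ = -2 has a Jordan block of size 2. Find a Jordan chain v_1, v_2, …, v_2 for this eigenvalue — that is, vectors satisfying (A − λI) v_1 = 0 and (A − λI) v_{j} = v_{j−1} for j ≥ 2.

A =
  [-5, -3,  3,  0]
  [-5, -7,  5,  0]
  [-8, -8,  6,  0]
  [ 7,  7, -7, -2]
A Jordan chain for λ = -2 of length 2:
v_1 = (-3, -5, -8, 7)ᵀ
v_2 = (1, 0, 0, 0)ᵀ

Let N = A − (-2)·I. We want v_2 with N^2 v_2 = 0 but N^1 v_2 ≠ 0; then v_{j-1} := N · v_j for j = 2, …, 2.

Pick v_2 = (1, 0, 0, 0)ᵀ.
Then v_1 = N · v_2 = (-3, -5, -8, 7)ᵀ.

Sanity check: (A − (-2)·I) v_1 = (0, 0, 0, 0)ᵀ = 0. ✓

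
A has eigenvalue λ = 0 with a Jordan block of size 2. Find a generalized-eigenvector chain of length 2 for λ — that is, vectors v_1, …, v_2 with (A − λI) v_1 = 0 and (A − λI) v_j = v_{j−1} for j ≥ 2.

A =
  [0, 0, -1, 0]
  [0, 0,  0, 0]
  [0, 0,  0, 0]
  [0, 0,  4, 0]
A Jordan chain for λ = 0 of length 2:
v_1 = (-1, 0, 0, 4)ᵀ
v_2 = (0, 0, 1, 0)ᵀ

Let N = A − (0)·I. We want v_2 with N^2 v_2 = 0 but N^1 v_2 ≠ 0; then v_{j-1} := N · v_j for j = 2, …, 2.

Pick v_2 = (0, 0, 1, 0)ᵀ.
Then v_1 = N · v_2 = (-1, 0, 0, 4)ᵀ.

Sanity check: (A − (0)·I) v_1 = (0, 0, 0, 0)ᵀ = 0. ✓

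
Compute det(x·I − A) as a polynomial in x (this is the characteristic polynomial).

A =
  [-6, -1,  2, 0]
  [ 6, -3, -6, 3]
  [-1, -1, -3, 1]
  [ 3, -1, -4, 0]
x^4 + 12*x^3 + 54*x^2 + 108*x + 81

Expanding det(x·I − A) (e.g. by cofactor expansion or by noting that A is similar to its Jordan form J, which has the same characteristic polynomial as A) gives
  χ_A(x) = x^4 + 12*x^3 + 54*x^2 + 108*x + 81
which factors as (x + 3)^4. The eigenvalues (with algebraic multiplicities) are λ = -3 with multiplicity 4.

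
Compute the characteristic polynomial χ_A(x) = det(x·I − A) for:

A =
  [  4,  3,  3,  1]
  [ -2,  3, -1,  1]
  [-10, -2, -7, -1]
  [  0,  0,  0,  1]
x^4 - x^3 - 3*x^2 + 5*x - 2

Expanding det(x·I − A) (e.g. by cofactor expansion or by noting that A is similar to its Jordan form J, which has the same characteristic polynomial as A) gives
  χ_A(x) = x^4 - x^3 - 3*x^2 + 5*x - 2
which factors as (x - 1)^3*(x + 2). The eigenvalues (with algebraic multiplicities) are λ = -2 with multiplicity 1, λ = 1 with multiplicity 3.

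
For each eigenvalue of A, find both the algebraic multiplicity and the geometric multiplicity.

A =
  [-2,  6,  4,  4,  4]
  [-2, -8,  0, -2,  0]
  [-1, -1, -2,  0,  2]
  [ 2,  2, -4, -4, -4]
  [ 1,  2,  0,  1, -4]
λ = -4: alg = 5, geom = 3

Step 1 — factor the characteristic polynomial to read off the algebraic multiplicities:
  χ_A(x) = (x + 4)^5

Step 2 — compute geometric multiplicities via the rank-nullity identity g(λ) = n − rank(A − λI):
  rank(A − (-4)·I) = 2, so dim ker(A − (-4)·I) = n − 2 = 3

Summary:
  λ = -4: algebraic multiplicity = 5, geometric multiplicity = 3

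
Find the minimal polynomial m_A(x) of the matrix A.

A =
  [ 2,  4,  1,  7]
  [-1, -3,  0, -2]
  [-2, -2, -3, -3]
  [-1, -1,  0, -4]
x^3 + 6*x^2 + 12*x + 8

The characteristic polynomial is χ_A(x) = (x + 2)^4, so the eigenvalues are known. The minimal polynomial is
  m_A(x) = Π_λ (x − λ)^{k_λ}
where k_λ is the size of the *largest* Jordan block for λ (equivalently, the smallest k with (A − λI)^k v = 0 for every generalised eigenvector v of λ).

  λ = -2: largest Jordan block has size 3, contributing (x + 2)^3

So m_A(x) = (x + 2)^3 = x^3 + 6*x^2 + 12*x + 8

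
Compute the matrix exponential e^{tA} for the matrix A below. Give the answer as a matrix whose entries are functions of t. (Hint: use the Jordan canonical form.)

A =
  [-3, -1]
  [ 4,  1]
e^{tA} =
  [-2*t*exp(-t) + exp(-t), -t*exp(-t)]
  [4*t*exp(-t), 2*t*exp(-t) + exp(-t)]

Strategy: write A = P · J · P⁻¹ where J is a Jordan canonical form, so e^{tA} = P · e^{tJ} · P⁻¹, and e^{tJ} can be computed block-by-block.

A has Jordan form
J =
  [-1,  1]
  [ 0, -1]
(up to reordering of blocks).

Per-block formulas:
  For a 2×2 Jordan block J_2(-1): exp(t · J_2(-1)) = e^(-1t)·(I + t·N), where N is the 2×2 nilpotent shift.

After assembling e^{tJ} and conjugating by P, we get:

e^{tA} =
  [-2*t*exp(-t) + exp(-t), -t*exp(-t)]
  [4*t*exp(-t), 2*t*exp(-t) + exp(-t)]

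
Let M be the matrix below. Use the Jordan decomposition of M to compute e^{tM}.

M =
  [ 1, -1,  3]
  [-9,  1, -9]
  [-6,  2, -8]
e^{tM} =
  [3*t*exp(-2*t) + exp(-2*t), -t*exp(-2*t), 3*t*exp(-2*t)]
  [-9*t*exp(-2*t), 3*t*exp(-2*t) + exp(-2*t), -9*t*exp(-2*t)]
  [-6*t*exp(-2*t), 2*t*exp(-2*t), -6*t*exp(-2*t) + exp(-2*t)]

Strategy: write M = P · J · P⁻¹ where J is a Jordan canonical form, so e^{tM} = P · e^{tJ} · P⁻¹, and e^{tJ} can be computed block-by-block.

M has Jordan form
J =
  [-2,  1,  0]
  [ 0, -2,  0]
  [ 0,  0, -2]
(up to reordering of blocks).

Per-block formulas:
  For a 1×1 block at λ = -2: exp(t · [-2]) = [e^(-2t)].
  For a 2×2 Jordan block J_2(-2): exp(t · J_2(-2)) = e^(-2t)·(I + t·N), where N is the 2×2 nilpotent shift.

After assembling e^{tJ} and conjugating by P, we get:

e^{tM} =
  [3*t*exp(-2*t) + exp(-2*t), -t*exp(-2*t), 3*t*exp(-2*t)]
  [-9*t*exp(-2*t), 3*t*exp(-2*t) + exp(-2*t), -9*t*exp(-2*t)]
  [-6*t*exp(-2*t), 2*t*exp(-2*t), -6*t*exp(-2*t) + exp(-2*t)]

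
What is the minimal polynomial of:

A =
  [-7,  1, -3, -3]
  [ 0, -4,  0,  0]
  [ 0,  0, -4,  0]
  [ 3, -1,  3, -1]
x^2 + 8*x + 16

The characteristic polynomial is χ_A(x) = (x + 4)^4, so the eigenvalues are known. The minimal polynomial is
  m_A(x) = Π_λ (x − λ)^{k_λ}
where k_λ is the size of the *largest* Jordan block for λ (equivalently, the smallest k with (A − λI)^k v = 0 for every generalised eigenvector v of λ).

  λ = -4: largest Jordan block has size 2, contributing (x + 4)^2

So m_A(x) = (x + 4)^2 = x^2 + 8*x + 16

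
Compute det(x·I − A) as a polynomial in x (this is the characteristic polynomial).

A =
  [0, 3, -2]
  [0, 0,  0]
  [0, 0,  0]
x^3

Expanding det(x·I − A) (e.g. by cofactor expansion or by noting that A is similar to its Jordan form J, which has the same characteristic polynomial as A) gives
  χ_A(x) = x^3
which factors as x^3. The eigenvalues (with algebraic multiplicities) are λ = 0 with multiplicity 3.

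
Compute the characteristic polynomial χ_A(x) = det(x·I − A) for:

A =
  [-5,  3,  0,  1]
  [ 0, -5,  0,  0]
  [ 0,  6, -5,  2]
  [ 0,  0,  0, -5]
x^4 + 20*x^3 + 150*x^2 + 500*x + 625

Expanding det(x·I − A) (e.g. by cofactor expansion or by noting that A is similar to its Jordan form J, which has the same characteristic polynomial as A) gives
  χ_A(x) = x^4 + 20*x^3 + 150*x^2 + 500*x + 625
which factors as (x + 5)^4. The eigenvalues (with algebraic multiplicities) are λ = -5 with multiplicity 4.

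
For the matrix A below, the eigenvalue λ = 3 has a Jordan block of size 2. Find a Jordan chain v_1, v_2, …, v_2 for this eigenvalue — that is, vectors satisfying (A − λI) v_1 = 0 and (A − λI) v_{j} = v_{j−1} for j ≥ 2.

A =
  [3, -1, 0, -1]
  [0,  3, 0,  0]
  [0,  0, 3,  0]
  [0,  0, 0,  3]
A Jordan chain for λ = 3 of length 2:
v_1 = (-1, 0, 0, 0)ᵀ
v_2 = (0, 1, 0, 0)ᵀ

Let N = A − (3)·I. We want v_2 with N^2 v_2 = 0 but N^1 v_2 ≠ 0; then v_{j-1} := N · v_j for j = 2, …, 2.

Pick v_2 = (0, 1, 0, 0)ᵀ.
Then v_1 = N · v_2 = (-1, 0, 0, 0)ᵀ.

Sanity check: (A − (3)·I) v_1 = (0, 0, 0, 0)ᵀ = 0. ✓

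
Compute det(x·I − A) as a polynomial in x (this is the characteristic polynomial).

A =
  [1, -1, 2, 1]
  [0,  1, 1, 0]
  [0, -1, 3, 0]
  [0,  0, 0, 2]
x^4 - 7*x^3 + 18*x^2 - 20*x + 8

Expanding det(x·I − A) (e.g. by cofactor expansion or by noting that A is similar to its Jordan form J, which has the same characteristic polynomial as A) gives
  χ_A(x) = x^4 - 7*x^3 + 18*x^2 - 20*x + 8
which factors as (x - 2)^3*(x - 1). The eigenvalues (with algebraic multiplicities) are λ = 1 with multiplicity 1, λ = 2 with multiplicity 3.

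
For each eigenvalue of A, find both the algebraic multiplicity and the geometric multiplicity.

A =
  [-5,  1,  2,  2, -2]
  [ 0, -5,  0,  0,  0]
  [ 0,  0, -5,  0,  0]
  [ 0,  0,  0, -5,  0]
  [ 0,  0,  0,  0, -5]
λ = -5: alg = 5, geom = 4

Step 1 — factor the characteristic polynomial to read off the algebraic multiplicities:
  χ_A(x) = (x + 5)^5

Step 2 — compute geometric multiplicities via the rank-nullity identity g(λ) = n − rank(A − λI):
  rank(A − (-5)·I) = 1, so dim ker(A − (-5)·I) = n − 1 = 4

Summary:
  λ = -5: algebraic multiplicity = 5, geometric multiplicity = 4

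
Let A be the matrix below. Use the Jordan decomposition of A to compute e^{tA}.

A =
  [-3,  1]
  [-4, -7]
e^{tA} =
  [2*t*exp(-5*t) + exp(-5*t), t*exp(-5*t)]
  [-4*t*exp(-5*t), -2*t*exp(-5*t) + exp(-5*t)]

Strategy: write A = P · J · P⁻¹ where J is a Jordan canonical form, so e^{tA} = P · e^{tJ} · P⁻¹, and e^{tJ} can be computed block-by-block.

A has Jordan form
J =
  [-5,  1]
  [ 0, -5]
(up to reordering of blocks).

Per-block formulas:
  For a 2×2 Jordan block J_2(-5): exp(t · J_2(-5)) = e^(-5t)·(I + t·N), where N is the 2×2 nilpotent shift.

After assembling e^{tJ} and conjugating by P, we get:

e^{tA} =
  [2*t*exp(-5*t) + exp(-5*t), t*exp(-5*t)]
  [-4*t*exp(-5*t), -2*t*exp(-5*t) + exp(-5*t)]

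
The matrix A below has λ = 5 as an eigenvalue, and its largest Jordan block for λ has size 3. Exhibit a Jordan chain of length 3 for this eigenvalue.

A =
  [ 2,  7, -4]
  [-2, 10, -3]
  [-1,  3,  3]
A Jordan chain for λ = 5 of length 3:
v_1 = (-1, -1, -1)ᵀ
v_2 = (-3, -2, -1)ᵀ
v_3 = (1, 0, 0)ᵀ

Let N = A − (5)·I. We want v_3 with N^3 v_3 = 0 but N^2 v_3 ≠ 0; then v_{j-1} := N · v_j for j = 3, …, 2.

Pick v_3 = (1, 0, 0)ᵀ.
Then v_2 = N · v_3 = (-3, -2, -1)ᵀ.
Then v_1 = N · v_2 = (-1, -1, -1)ᵀ.

Sanity check: (A − (5)·I) v_1 = (0, 0, 0)ᵀ = 0. ✓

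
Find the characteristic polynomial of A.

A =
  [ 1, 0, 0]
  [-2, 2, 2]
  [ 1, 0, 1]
x^3 - 4*x^2 + 5*x - 2

Expanding det(x·I − A) (e.g. by cofactor expansion or by noting that A is similar to its Jordan form J, which has the same characteristic polynomial as A) gives
  χ_A(x) = x^3 - 4*x^2 + 5*x - 2
which factors as (x - 2)*(x - 1)^2. The eigenvalues (with algebraic multiplicities) are λ = 1 with multiplicity 2, λ = 2 with multiplicity 1.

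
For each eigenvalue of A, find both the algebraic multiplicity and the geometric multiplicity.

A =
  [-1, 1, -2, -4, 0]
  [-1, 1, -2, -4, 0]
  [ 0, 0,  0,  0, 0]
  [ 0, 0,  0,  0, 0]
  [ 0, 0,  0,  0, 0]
λ = 0: alg = 5, geom = 4

Step 1 — factor the characteristic polynomial to read off the algebraic multiplicities:
  χ_A(x) = x^5

Step 2 — compute geometric multiplicities via the rank-nullity identity g(λ) = n − rank(A − λI):
  rank(A − (0)·I) = 1, so dim ker(A − (0)·I) = n − 1 = 4

Summary:
  λ = 0: algebraic multiplicity = 5, geometric multiplicity = 4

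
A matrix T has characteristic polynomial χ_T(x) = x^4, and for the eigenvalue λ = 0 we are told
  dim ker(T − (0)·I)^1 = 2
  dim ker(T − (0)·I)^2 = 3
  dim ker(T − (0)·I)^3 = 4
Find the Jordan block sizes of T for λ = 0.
Block sizes for λ = 0: [3, 1]

From the dimensions of kernels of powers, the number of Jordan blocks of size at least j is d_j − d_{j−1} where d_j = dim ker(N^j) (with d_0 = 0). Computing the differences gives [2, 1, 1].
The number of blocks of size exactly k is (#blocks of size ≥ k) − (#blocks of size ≥ k + 1), so the partition is: 1 block(s) of size 1, 1 block(s) of size 3.
In nonincreasing order the block sizes are [3, 1].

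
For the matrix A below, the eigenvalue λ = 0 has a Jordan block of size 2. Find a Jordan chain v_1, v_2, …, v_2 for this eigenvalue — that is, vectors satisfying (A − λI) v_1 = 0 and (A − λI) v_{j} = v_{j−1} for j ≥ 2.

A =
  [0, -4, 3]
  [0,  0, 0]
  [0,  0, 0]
A Jordan chain for λ = 0 of length 2:
v_1 = (-4, 0, 0)ᵀ
v_2 = (0, 1, 0)ᵀ

Let N = A − (0)·I. We want v_2 with N^2 v_2 = 0 but N^1 v_2 ≠ 0; then v_{j-1} := N · v_j for j = 2, …, 2.

Pick v_2 = (0, 1, 0)ᵀ.
Then v_1 = N · v_2 = (-4, 0, 0)ᵀ.

Sanity check: (A − (0)·I) v_1 = (0, 0, 0)ᵀ = 0. ✓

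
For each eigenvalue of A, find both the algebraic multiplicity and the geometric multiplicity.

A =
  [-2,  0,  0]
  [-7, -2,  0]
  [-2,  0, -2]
λ = -2: alg = 3, geom = 2

Step 1 — factor the characteristic polynomial to read off the algebraic multiplicities:
  χ_A(x) = (x + 2)^3

Step 2 — compute geometric multiplicities via the rank-nullity identity g(λ) = n − rank(A − λI):
  rank(A − (-2)·I) = 1, so dim ker(A − (-2)·I) = n − 1 = 2

Summary:
  λ = -2: algebraic multiplicity = 3, geometric multiplicity = 2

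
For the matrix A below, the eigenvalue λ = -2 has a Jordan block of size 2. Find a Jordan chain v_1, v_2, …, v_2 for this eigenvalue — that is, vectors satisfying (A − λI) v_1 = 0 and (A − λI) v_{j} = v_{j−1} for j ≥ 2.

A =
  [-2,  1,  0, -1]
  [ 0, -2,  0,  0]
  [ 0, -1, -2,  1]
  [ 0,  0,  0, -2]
A Jordan chain for λ = -2 of length 2:
v_1 = (1, 0, -1, 0)ᵀ
v_2 = (0, 1, 0, 0)ᵀ

Let N = A − (-2)·I. We want v_2 with N^2 v_2 = 0 but N^1 v_2 ≠ 0; then v_{j-1} := N · v_j for j = 2, …, 2.

Pick v_2 = (0, 1, 0, 0)ᵀ.
Then v_1 = N · v_2 = (1, 0, -1, 0)ᵀ.

Sanity check: (A − (-2)·I) v_1 = (0, 0, 0, 0)ᵀ = 0. ✓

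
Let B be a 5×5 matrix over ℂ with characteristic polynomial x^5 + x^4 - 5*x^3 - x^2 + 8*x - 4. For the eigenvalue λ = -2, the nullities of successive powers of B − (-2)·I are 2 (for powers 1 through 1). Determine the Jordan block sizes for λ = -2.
Block sizes for λ = -2: [1, 1]

From the dimensions of kernels of powers, the number of Jordan blocks of size at least j is d_j − d_{j−1} where d_j = dim ker(N^j) (with d_0 = 0). Computing the differences gives [2].
The number of blocks of size exactly k is (#blocks of size ≥ k) − (#blocks of size ≥ k + 1), so the partition is: 2 block(s) of size 1.
In nonincreasing order the block sizes are [1, 1].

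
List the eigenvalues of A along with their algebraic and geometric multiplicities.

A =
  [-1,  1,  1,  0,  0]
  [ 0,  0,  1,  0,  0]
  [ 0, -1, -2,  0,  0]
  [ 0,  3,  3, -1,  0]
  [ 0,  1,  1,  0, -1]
λ = -1: alg = 5, geom = 4

Step 1 — factor the characteristic polynomial to read off the algebraic multiplicities:
  χ_A(x) = (x + 1)^5

Step 2 — compute geometric multiplicities via the rank-nullity identity g(λ) = n − rank(A − λI):
  rank(A − (-1)·I) = 1, so dim ker(A − (-1)·I) = n − 1 = 4

Summary:
  λ = -1: algebraic multiplicity = 5, geometric multiplicity = 4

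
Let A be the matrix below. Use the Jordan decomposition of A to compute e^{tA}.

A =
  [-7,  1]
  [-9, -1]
e^{tA} =
  [-3*t*exp(-4*t) + exp(-4*t), t*exp(-4*t)]
  [-9*t*exp(-4*t), 3*t*exp(-4*t) + exp(-4*t)]

Strategy: write A = P · J · P⁻¹ where J is a Jordan canonical form, so e^{tA} = P · e^{tJ} · P⁻¹, and e^{tJ} can be computed block-by-block.

A has Jordan form
J =
  [-4,  1]
  [ 0, -4]
(up to reordering of blocks).

Per-block formulas:
  For a 2×2 Jordan block J_2(-4): exp(t · J_2(-4)) = e^(-4t)·(I + t·N), where N is the 2×2 nilpotent shift.

After assembling e^{tJ} and conjugating by P, we get:

e^{tA} =
  [-3*t*exp(-4*t) + exp(-4*t), t*exp(-4*t)]
  [-9*t*exp(-4*t), 3*t*exp(-4*t) + exp(-4*t)]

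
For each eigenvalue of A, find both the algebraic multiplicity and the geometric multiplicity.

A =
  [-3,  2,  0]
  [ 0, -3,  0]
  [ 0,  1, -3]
λ = -3: alg = 3, geom = 2

Step 1 — factor the characteristic polynomial to read off the algebraic multiplicities:
  χ_A(x) = (x + 3)^3

Step 2 — compute geometric multiplicities via the rank-nullity identity g(λ) = n − rank(A − λI):
  rank(A − (-3)·I) = 1, so dim ker(A − (-3)·I) = n − 1 = 2

Summary:
  λ = -3: algebraic multiplicity = 3, geometric multiplicity = 2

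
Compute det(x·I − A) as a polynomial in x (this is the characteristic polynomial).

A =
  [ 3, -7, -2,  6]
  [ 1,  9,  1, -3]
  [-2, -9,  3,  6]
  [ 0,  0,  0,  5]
x^4 - 20*x^3 + 150*x^2 - 500*x + 625

Expanding det(x·I − A) (e.g. by cofactor expansion or by noting that A is similar to its Jordan form J, which has the same characteristic polynomial as A) gives
  χ_A(x) = x^4 - 20*x^3 + 150*x^2 - 500*x + 625
which factors as (x - 5)^4. The eigenvalues (with algebraic multiplicities) are λ = 5 with multiplicity 4.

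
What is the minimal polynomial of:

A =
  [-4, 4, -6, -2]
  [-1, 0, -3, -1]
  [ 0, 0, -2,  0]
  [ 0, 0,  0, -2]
x^2 + 4*x + 4

The characteristic polynomial is χ_A(x) = (x + 2)^4, so the eigenvalues are known. The minimal polynomial is
  m_A(x) = Π_λ (x − λ)^{k_λ}
where k_λ is the size of the *largest* Jordan block for λ (equivalently, the smallest k with (A − λI)^k v = 0 for every generalised eigenvector v of λ).

  λ = -2: largest Jordan block has size 2, contributing (x + 2)^2

So m_A(x) = (x + 2)^2 = x^2 + 4*x + 4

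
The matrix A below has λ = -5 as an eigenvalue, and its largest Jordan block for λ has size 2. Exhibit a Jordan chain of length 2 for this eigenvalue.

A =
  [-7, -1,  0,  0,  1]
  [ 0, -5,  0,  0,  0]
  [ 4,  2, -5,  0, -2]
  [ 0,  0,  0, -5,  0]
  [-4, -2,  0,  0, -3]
A Jordan chain for λ = -5 of length 2:
v_1 = (-2, 0, 4, 0, -4)ᵀ
v_2 = (1, 0, 0, 0, 0)ᵀ

Let N = A − (-5)·I. We want v_2 with N^2 v_2 = 0 but N^1 v_2 ≠ 0; then v_{j-1} := N · v_j for j = 2, …, 2.

Pick v_2 = (1, 0, 0, 0, 0)ᵀ.
Then v_1 = N · v_2 = (-2, 0, 4, 0, -4)ᵀ.

Sanity check: (A − (-5)·I) v_1 = (0, 0, 0, 0, 0)ᵀ = 0. ✓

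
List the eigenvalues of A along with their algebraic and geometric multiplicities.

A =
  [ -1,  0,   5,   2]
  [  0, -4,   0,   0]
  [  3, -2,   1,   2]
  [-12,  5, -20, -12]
λ = -4: alg = 4, geom = 2

Step 1 — factor the characteristic polynomial to read off the algebraic multiplicities:
  χ_A(x) = (x + 4)^4

Step 2 — compute geometric multiplicities via the rank-nullity identity g(λ) = n − rank(A − λI):
  rank(A − (-4)·I) = 2, so dim ker(A − (-4)·I) = n − 2 = 2

Summary:
  λ = -4: algebraic multiplicity = 4, geometric multiplicity = 2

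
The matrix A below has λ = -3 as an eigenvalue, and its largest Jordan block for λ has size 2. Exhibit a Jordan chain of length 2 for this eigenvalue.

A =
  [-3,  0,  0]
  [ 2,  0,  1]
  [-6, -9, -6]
A Jordan chain for λ = -3 of length 2:
v_1 = (0, 2, -6)ᵀ
v_2 = (1, 0, 0)ᵀ

Let N = A − (-3)·I. We want v_2 with N^2 v_2 = 0 but N^1 v_2 ≠ 0; then v_{j-1} := N · v_j for j = 2, …, 2.

Pick v_2 = (1, 0, 0)ᵀ.
Then v_1 = N · v_2 = (0, 2, -6)ᵀ.

Sanity check: (A − (-3)·I) v_1 = (0, 0, 0)ᵀ = 0. ✓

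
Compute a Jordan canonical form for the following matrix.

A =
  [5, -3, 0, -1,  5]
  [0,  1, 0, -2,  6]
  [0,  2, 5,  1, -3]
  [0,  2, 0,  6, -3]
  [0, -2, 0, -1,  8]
J_2(5) ⊕ J_2(5) ⊕ J_1(5)

The characteristic polynomial is
  det(x·I − A) = x^5 - 25*x^4 + 250*x^3 - 1250*x^2 + 3125*x - 3125 = (x - 5)^5

Eigenvalues and multiplicities (the geometric multiplicity of λ is n − rank(A − λI), which equals the number of Jordan blocks for λ):
  λ = 5: algebraic multiplicity = 5, geometric multiplicity = 3

Determining the block sizes for each eigenvalue:
  λ = 5: with am = 5 and gm = 3, the partition is not yet determined (e.g. several partitions of 5 into 3 parts exist). Let N = A − (5)·I. Computing rank(N^1) = 2, rank(N^2) = 0; the number of blocks of size ≥ j is rank(N^{j−1}) − rank(N^j), giving [3, 2]. So we have 2 block(s) of size 2, 1 block(s) of size 1 → block sizes [2, 2, 1]

Assembling the blocks gives a Jordan form
J =
  [5, 1, 0, 0, 0]
  [0, 5, 0, 0, 0]
  [0, 0, 5, 1, 0]
  [0, 0, 0, 5, 0]
  [0, 0, 0, 0, 5]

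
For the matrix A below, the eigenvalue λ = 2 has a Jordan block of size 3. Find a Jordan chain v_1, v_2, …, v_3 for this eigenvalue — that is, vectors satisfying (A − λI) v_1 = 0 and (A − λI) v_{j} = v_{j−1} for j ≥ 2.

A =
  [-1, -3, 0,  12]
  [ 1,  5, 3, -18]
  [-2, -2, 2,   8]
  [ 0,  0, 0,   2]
A Jordan chain for λ = 2 of length 3:
v_1 = (6, -6, 4, 0)ᵀ
v_2 = (-3, 1, -2, 0)ᵀ
v_3 = (1, 0, 0, 0)ᵀ

Let N = A − (2)·I. We want v_3 with N^3 v_3 = 0 but N^2 v_3 ≠ 0; then v_{j-1} := N · v_j for j = 3, …, 2.

Pick v_3 = (1, 0, 0, 0)ᵀ.
Then v_2 = N · v_3 = (-3, 1, -2, 0)ᵀ.
Then v_1 = N · v_2 = (6, -6, 4, 0)ᵀ.

Sanity check: (A − (2)·I) v_1 = (0, 0, 0, 0)ᵀ = 0. ✓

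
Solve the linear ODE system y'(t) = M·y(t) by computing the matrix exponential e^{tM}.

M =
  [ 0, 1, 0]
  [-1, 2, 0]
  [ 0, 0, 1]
e^{tM} =
  [-t*exp(t) + exp(t), t*exp(t), 0]
  [-t*exp(t), t*exp(t) + exp(t), 0]
  [0, 0, exp(t)]

Strategy: write M = P · J · P⁻¹ where J is a Jordan canonical form, so e^{tM} = P · e^{tJ} · P⁻¹, and e^{tJ} can be computed block-by-block.

M has Jordan form
J =
  [1, 1, 0]
  [0, 1, 0]
  [0, 0, 1]
(up to reordering of blocks).

Per-block formulas:
  For a 2×2 Jordan block J_2(1): exp(t · J_2(1)) = e^(1t)·(I + t·N), where N is the 2×2 nilpotent shift.
  For a 1×1 block at λ = 1: exp(t · [1]) = [e^(1t)].

After assembling e^{tJ} and conjugating by P, we get:

e^{tM} =
  [-t*exp(t) + exp(t), t*exp(t), 0]
  [-t*exp(t), t*exp(t) + exp(t), 0]
  [0, 0, exp(t)]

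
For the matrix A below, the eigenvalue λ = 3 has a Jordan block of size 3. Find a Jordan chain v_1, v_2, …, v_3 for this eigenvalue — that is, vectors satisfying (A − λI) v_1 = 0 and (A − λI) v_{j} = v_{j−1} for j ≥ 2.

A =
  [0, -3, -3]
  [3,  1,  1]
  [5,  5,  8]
A Jordan chain for λ = 3 of length 3:
v_1 = (-15, -10, 25)ᵀ
v_2 = (-3, 3, 5)ᵀ
v_3 = (1, 0, 0)ᵀ

Let N = A − (3)·I. We want v_3 with N^3 v_3 = 0 but N^2 v_3 ≠ 0; then v_{j-1} := N · v_j for j = 3, …, 2.

Pick v_3 = (1, 0, 0)ᵀ.
Then v_2 = N · v_3 = (-3, 3, 5)ᵀ.
Then v_1 = N · v_2 = (-15, -10, 25)ᵀ.

Sanity check: (A − (3)·I) v_1 = (0, 0, 0)ᵀ = 0. ✓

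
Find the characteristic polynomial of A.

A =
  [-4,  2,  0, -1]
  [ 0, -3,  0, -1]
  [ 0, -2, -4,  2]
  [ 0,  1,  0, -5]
x^4 + 16*x^3 + 96*x^2 + 256*x + 256

Expanding det(x·I − A) (e.g. by cofactor expansion or by noting that A is similar to its Jordan form J, which has the same characteristic polynomial as A) gives
  χ_A(x) = x^4 + 16*x^3 + 96*x^2 + 256*x + 256
which factors as (x + 4)^4. The eigenvalues (with algebraic multiplicities) are λ = -4 with multiplicity 4.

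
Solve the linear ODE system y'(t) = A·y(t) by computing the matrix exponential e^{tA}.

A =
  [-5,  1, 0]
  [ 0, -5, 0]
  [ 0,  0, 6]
e^{tA} =
  [exp(-5*t), t*exp(-5*t), 0]
  [0, exp(-5*t), 0]
  [0, 0, exp(6*t)]

Strategy: write A = P · J · P⁻¹ where J is a Jordan canonical form, so e^{tA} = P · e^{tJ} · P⁻¹, and e^{tJ} can be computed block-by-block.

A has Jordan form
J =
  [-5,  1, 0]
  [ 0, -5, 0]
  [ 0,  0, 6]
(up to reordering of blocks).

Per-block formulas:
  For a 1×1 block at λ = 6: exp(t · [6]) = [e^(6t)].
  For a 2×2 Jordan block J_2(-5): exp(t · J_2(-5)) = e^(-5t)·(I + t·N), where N is the 2×2 nilpotent shift.

After assembling e^{tJ} and conjugating by P, we get:

e^{tA} =
  [exp(-5*t), t*exp(-5*t), 0]
  [0, exp(-5*t), 0]
  [0, 0, exp(6*t)]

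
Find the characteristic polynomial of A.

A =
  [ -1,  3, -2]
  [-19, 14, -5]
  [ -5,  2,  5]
x^3 - 18*x^2 + 108*x - 216

Expanding det(x·I − A) (e.g. by cofactor expansion or by noting that A is similar to its Jordan form J, which has the same characteristic polynomial as A) gives
  χ_A(x) = x^3 - 18*x^2 + 108*x - 216
which factors as (x - 6)^3. The eigenvalues (with algebraic multiplicities) are λ = 6 with multiplicity 3.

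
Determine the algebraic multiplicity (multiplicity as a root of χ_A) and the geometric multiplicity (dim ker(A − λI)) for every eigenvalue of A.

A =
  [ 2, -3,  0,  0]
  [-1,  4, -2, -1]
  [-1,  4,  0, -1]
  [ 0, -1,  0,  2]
λ = 2: alg = 4, geom = 2

Step 1 — factor the characteristic polynomial to read off the algebraic multiplicities:
  χ_A(x) = (x - 2)^4

Step 2 — compute geometric multiplicities via the rank-nullity identity g(λ) = n − rank(A − λI):
  rank(A − (2)·I) = 2, so dim ker(A − (2)·I) = n − 2 = 2

Summary:
  λ = 2: algebraic multiplicity = 4, geometric multiplicity = 2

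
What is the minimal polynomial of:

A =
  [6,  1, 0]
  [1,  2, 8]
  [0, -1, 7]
x^3 - 15*x^2 + 75*x - 125

The characteristic polynomial is χ_A(x) = (x - 5)^3, so the eigenvalues are known. The minimal polynomial is
  m_A(x) = Π_λ (x − λ)^{k_λ}
where k_λ is the size of the *largest* Jordan block for λ (equivalently, the smallest k with (A − λI)^k v = 0 for every generalised eigenvector v of λ).

  λ = 5: largest Jordan block has size 3, contributing (x − 5)^3

So m_A(x) = (x - 5)^3 = x^3 - 15*x^2 + 75*x - 125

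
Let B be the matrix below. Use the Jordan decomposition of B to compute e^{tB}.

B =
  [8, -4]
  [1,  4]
e^{tB} =
  [2*t*exp(6*t) + exp(6*t), -4*t*exp(6*t)]
  [t*exp(6*t), -2*t*exp(6*t) + exp(6*t)]

Strategy: write B = P · J · P⁻¹ where J is a Jordan canonical form, so e^{tB} = P · e^{tJ} · P⁻¹, and e^{tJ} can be computed block-by-block.

B has Jordan form
J =
  [6, 1]
  [0, 6]
(up to reordering of blocks).

Per-block formulas:
  For a 2×2 Jordan block J_2(6): exp(t · J_2(6)) = e^(6t)·(I + t·N), where N is the 2×2 nilpotent shift.

After assembling e^{tJ} and conjugating by P, we get:

e^{tB} =
  [2*t*exp(6*t) + exp(6*t), -4*t*exp(6*t)]
  [t*exp(6*t), -2*t*exp(6*t) + exp(6*t)]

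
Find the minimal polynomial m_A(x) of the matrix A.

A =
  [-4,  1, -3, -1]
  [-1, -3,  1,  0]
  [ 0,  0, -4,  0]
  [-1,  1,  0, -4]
x^4 + 15*x^3 + 84*x^2 + 208*x + 192

The characteristic polynomial is χ_A(x) = (x + 3)*(x + 4)^3, so the eigenvalues are known. The minimal polynomial is
  m_A(x) = Π_λ (x − λ)^{k_λ}
where k_λ is the size of the *largest* Jordan block for λ (equivalently, the smallest k with (A − λI)^k v = 0 for every generalised eigenvector v of λ).

  λ = -4: largest Jordan block has size 3, contributing (x + 4)^3
  λ = -3: largest Jordan block has size 1, contributing (x + 3)

So m_A(x) = (x + 3)*(x + 4)^3 = x^4 + 15*x^3 + 84*x^2 + 208*x + 192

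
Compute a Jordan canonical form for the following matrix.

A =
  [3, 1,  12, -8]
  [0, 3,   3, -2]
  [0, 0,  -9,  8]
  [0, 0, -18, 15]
J_3(3) ⊕ J_1(3)

The characteristic polynomial is
  det(x·I − A) = x^4 - 12*x^3 + 54*x^2 - 108*x + 81 = (x - 3)^4

Eigenvalues and multiplicities (the geometric multiplicity of λ is n − rank(A − λI), which equals the number of Jordan blocks for λ):
  λ = 3: algebraic multiplicity = 4, geometric multiplicity = 2

Determining the block sizes for each eigenvalue:
  λ = 3: with am = 4 and gm = 2, the partition is not yet determined (e.g. several partitions of 4 into 2 parts exist). Let N = A − (3)·I. Computing rank(N^1) = 2, rank(N^2) = 1, rank(N^3) = 0; the number of blocks of size ≥ j is rank(N^{j−1}) − rank(N^j), giving [2, 1, 1]. So we have 1 block(s) of size 3, 1 block(s) of size 1 → block sizes [3, 1]

Assembling the blocks gives a Jordan form
J =
  [3, 1, 0, 0]
  [0, 3, 1, 0]
  [0, 0, 3, 0]
  [0, 0, 0, 3]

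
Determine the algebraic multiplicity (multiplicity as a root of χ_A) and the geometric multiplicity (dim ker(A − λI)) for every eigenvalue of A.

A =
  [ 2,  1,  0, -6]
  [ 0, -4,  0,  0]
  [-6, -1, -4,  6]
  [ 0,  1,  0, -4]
λ = -4: alg = 3, geom = 2; λ = 2: alg = 1, geom = 1

Step 1 — factor the characteristic polynomial to read off the algebraic multiplicities:
  χ_A(x) = (x - 2)*(x + 4)^3

Step 2 — compute geometric multiplicities via the rank-nullity identity g(λ) = n − rank(A − λI):
  rank(A − (-4)·I) = 2, so dim ker(A − (-4)·I) = n − 2 = 2
  rank(A − (2)·I) = 3, so dim ker(A − (2)·I) = n − 3 = 1

Summary:
  λ = -4: algebraic multiplicity = 3, geometric multiplicity = 2
  λ = 2: algebraic multiplicity = 1, geometric multiplicity = 1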